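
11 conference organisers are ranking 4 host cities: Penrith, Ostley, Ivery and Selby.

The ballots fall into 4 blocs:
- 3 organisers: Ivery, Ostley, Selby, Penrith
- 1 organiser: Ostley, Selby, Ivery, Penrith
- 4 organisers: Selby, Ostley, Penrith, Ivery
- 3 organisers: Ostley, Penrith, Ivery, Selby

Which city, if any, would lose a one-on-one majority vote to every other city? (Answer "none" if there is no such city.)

Head-to-head results (11 organisers):
Penrith vs Ostley: 0 for Penrith, 11 for Ostley — Ostley by 11–0.
Penrith vs Ivery: Penrith wins 7–4.
Penrith vs Selby: Selby wins 8–3.
Ostley vs Ivery: Ostley preferred on 1+4+3 = 8 ballots; Ostley wins 8–3.
Ostley vs Selby: Ostley, 7–4.
Ivery vs Selby: Ivery wins 6–5.
No city is winless: Penrith beats Ivery; Ostley beats Penrith; Ivery beats Selby; Selby beats Penrith. There is no Condorcet loser.

none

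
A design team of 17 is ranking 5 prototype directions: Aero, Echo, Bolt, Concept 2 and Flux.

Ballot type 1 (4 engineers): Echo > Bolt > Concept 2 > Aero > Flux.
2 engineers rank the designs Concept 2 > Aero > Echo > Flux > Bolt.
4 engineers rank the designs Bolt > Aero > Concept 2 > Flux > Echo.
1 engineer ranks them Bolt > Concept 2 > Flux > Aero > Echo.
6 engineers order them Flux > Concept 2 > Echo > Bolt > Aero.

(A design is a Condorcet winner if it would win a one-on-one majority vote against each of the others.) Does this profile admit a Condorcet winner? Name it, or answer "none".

Pairwise majorities:
Aero vs Echo: Echo wins 10–7.
Aero vs Bolt: Bolt wins 15–2.
Aero vs Concept 2: Concept 2 wins 13–4.
Aero vs Flux: Aero wins 10–7.
Echo vs Bolt: Echo wins 12–5.
Echo vs Concept 2: Concept 2, 13–4.
Echo vs Flux: Flux, 11–6.
Bolt vs Concept 2: Bolt wins 9–8.
Bolt vs Flux: Bolt wins 9–8.
Concept 2–Flux: Concept 2 11–6.
No design is unbeaten: Aero loses to Echo; Echo loses to Concept 2; Bolt loses to Echo; Concept 2 loses to Bolt; Flux loses to Aero. In particular Aero → Flux → Echo → Aero is a majority cycle — no Condorcet winner exists.

none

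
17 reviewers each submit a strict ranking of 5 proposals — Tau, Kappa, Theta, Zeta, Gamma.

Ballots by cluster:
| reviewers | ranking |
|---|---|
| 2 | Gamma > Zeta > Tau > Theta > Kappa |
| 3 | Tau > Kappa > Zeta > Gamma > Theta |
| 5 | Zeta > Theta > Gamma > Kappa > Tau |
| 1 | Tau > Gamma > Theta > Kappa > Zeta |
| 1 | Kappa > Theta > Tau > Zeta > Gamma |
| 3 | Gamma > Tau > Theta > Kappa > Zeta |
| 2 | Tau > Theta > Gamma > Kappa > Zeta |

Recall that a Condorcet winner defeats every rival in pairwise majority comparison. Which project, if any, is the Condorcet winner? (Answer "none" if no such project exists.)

none

Head-to-head results (17 reviewers):
Tau vs Kappa: Tau preferred on 2+3+1+3+2 = 11 ballots; Tau wins 11–6.
Tau vs Theta: 11 to 6, Tau.
Tau vs Zeta: Tau preferred on 3+1+1+3+2 = 10 ballots; Tau wins 10–7.
Tau vs Gamma: 3+1+1+2 = 7 for Tau, 10 for Gamma — Gamma by 10–7.
Kappa vs Theta: 4 to 13, Theta.
Kappa vs Zeta: Kappa is ranked higher on 3+1+1+3+2 = 10 ballots, Zeta on 7. Kappa wins 10–7.
Kappa vs Gamma: 4 to 13, Gamma.
Theta vs Zeta: 7 to 10, Zeta.
Theta vs Gamma: Theta preferred on 5+1+2 = 8 ballots; Gamma wins 9–8.
Zeta vs Gamma: Zeta preferred on 3+5+1 = 9 ballots; Zeta wins 9–8.
Every project loses at least once (Tau loses to Gamma; Kappa loses to Tau; Theta loses to Tau; Zeta loses to Tau; Gamma loses to Zeta). The majority relation contains the cycle Tau beats Zeta beats Gamma beats Tau, so there is no Condorcet winner.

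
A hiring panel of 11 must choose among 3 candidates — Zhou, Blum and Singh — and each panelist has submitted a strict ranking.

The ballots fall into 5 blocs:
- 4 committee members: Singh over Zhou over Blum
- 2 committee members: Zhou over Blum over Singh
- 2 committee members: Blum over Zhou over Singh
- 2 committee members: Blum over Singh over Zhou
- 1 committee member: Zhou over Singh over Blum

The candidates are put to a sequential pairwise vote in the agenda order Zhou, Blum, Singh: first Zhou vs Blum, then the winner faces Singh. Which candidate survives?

Round 1: Zhou vs Blum — 7–4, Zhou advances.
Round 2: Zhou vs Singh — 5–6, Singh advances.
The agenda winner is Singh.

Singh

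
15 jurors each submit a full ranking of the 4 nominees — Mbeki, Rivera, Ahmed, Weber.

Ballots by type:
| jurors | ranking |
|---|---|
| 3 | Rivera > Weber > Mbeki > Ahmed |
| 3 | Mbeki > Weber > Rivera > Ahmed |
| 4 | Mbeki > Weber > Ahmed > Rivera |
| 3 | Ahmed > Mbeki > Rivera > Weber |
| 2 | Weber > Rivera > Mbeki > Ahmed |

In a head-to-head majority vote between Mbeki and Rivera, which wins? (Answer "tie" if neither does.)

Mbeki

Ballots ranking Mbeki above Rivera: 3 + 4 + 3 = 10.
Ballots ranking Rivera above Mbeki: 15 − 10 = 5.
Mbeki wins the head-to-head 10–5.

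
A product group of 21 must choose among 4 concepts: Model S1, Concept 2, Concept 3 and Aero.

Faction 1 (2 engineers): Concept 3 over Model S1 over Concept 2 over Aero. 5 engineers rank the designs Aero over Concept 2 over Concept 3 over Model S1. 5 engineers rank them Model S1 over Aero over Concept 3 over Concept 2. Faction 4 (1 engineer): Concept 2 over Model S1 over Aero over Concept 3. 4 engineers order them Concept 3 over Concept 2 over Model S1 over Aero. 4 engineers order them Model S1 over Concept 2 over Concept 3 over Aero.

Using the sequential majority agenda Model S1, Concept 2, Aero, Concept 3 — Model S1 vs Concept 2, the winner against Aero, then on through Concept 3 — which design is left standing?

Round 1: Model S1 vs Concept 2 — 11–10, Model S1 advances.
Round 2: Model S1 vs Aero — 16–5, Model S1 advances.
Round 3: Model S1 vs Concept 3 — 10–11, Concept 3 advances.
Concept 3 survives the agenda.

Concept 3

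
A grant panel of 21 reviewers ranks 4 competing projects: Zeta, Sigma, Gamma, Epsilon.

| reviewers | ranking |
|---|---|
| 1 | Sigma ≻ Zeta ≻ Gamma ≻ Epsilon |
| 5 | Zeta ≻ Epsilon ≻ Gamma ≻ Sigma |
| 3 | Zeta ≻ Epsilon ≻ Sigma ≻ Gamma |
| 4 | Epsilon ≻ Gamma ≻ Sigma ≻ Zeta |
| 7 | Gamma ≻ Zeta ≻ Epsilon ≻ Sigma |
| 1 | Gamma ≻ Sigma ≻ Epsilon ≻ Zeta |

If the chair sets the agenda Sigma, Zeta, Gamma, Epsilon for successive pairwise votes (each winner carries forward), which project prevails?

Epsilon

Round 1: Sigma vs Zeta — 6–15, Zeta advances.
Round 2: Zeta vs Gamma — 9–12, Gamma advances.
Round 3: Gamma vs Epsilon — 9–12, Epsilon advances.
The agenda winner is Epsilon.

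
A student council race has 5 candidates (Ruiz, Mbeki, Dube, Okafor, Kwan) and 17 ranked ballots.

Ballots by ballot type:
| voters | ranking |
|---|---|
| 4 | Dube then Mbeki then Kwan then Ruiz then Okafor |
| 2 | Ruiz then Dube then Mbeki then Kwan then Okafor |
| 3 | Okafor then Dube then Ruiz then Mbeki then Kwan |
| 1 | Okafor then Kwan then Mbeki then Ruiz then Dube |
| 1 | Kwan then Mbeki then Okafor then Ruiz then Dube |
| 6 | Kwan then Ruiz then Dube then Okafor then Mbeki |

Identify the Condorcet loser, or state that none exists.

none

Head-to-head results (17 voters):
Ruiz vs Mbeki: Ruiz is ranked higher on 2+3+6 = 11 ballots, Mbeki on 6. Ruiz wins 11–6.
Ruiz vs Dube: 10 to 7, Ruiz.
Ruiz vs Okafor: 12 to 5, Ruiz.
Ruiz vs Kwan: Ruiz is ranked higher on 2+3 = 5 ballots, Kwan on 12. Kwan wins 12–5.
Mbeki vs Dube: 2 to 15, Dube.
Mbeki vs Okafor: Okafor wins 10–7.
Mbeki vs Kwan: Mbeki wins 9–8.
Dube vs Okafor: Dube, 12–5.
Dube vs Kwan: 9 to 8, Dube.
Okafor vs Kwan: 4 to 13, Kwan.
No candidate is winless: Ruiz beats Mbeki; Mbeki beats Kwan; Dube beats Mbeki; Okafor beats Mbeki; Kwan beats Ruiz. There is no Condorcet loser.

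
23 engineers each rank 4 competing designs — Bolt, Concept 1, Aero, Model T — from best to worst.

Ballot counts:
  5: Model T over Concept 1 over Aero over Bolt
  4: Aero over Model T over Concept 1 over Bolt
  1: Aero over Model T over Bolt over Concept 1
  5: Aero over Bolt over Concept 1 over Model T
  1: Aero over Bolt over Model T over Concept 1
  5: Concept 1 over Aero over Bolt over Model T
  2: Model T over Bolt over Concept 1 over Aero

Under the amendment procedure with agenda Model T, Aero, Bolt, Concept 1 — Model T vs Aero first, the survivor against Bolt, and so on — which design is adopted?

Concept 1

Round 1: Model T vs Aero — 7–16, Aero advances.
Round 2: Aero vs Bolt — 21–2, Aero advances.
Round 3: Aero vs Concept 1 — 11–12, Concept 1 advances.
Concept 1 survives the agenda.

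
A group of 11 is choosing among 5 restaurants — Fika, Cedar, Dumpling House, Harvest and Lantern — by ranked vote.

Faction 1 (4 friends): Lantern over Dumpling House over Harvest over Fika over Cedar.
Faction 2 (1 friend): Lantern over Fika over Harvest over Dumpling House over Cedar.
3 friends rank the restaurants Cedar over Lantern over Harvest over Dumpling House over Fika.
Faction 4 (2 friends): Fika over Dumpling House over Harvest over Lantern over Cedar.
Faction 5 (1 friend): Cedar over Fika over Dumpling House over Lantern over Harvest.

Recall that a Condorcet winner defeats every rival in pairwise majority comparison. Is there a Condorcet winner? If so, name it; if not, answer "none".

Pairwise majorities:
Fika–Cedar: Fika 7–4.
Fika vs Dumpling House: Dumpling House wins 7–4.
Fika vs Harvest: Harvest wins 7–4.
Fika vs Lantern: Lantern wins 8–3.
Cedar–Dumpling House: Dumpling House 7–4.
Cedar vs Harvest: Harvest, 7–4.
Cedar vs Lantern: Lantern, 7–4.
Dumpling House vs Harvest: 4+2+1 = 7 for Dumpling House, 4 for Harvest — Dumpling House by 7–4.
Dumpling House vs Lantern: Dumpling House preferred on 2+1 = 3 ballots; Lantern wins 8–3.
Harvest vs Lantern: Lantern, 9–2.
Lantern beats each of Fika, Cedar, Dumpling House, Harvest — Lantern is the Condorcet winner.

Lantern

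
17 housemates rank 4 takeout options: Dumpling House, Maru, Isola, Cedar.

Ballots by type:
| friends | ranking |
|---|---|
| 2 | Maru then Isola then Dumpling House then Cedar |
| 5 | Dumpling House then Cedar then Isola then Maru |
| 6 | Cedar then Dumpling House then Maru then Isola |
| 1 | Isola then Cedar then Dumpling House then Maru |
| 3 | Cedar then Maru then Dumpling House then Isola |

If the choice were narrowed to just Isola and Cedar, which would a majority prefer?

Cedar

Ballots ranking Isola above Cedar: 2 + 1 = 3.
Ballots ranking Cedar above Isola: 17 − 3 = 14.
Cedar wins the head-to-head 14–3.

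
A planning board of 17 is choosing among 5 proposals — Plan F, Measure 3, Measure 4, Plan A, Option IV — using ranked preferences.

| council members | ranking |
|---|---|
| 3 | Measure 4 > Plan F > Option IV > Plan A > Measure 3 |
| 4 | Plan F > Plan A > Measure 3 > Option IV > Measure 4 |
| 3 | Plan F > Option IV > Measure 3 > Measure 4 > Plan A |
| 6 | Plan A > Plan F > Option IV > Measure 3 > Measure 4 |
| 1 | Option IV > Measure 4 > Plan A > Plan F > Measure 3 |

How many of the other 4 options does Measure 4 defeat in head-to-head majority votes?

Measure 4 against each rival (17 council members):
Measure 4 vs Plan F: Plan F wins 13–4.
Measure 4 vs Measure 3: Measure 4 preferred on 3+1 = 4 ballots; Measure 3 wins 13–4.
Measure 4 vs Plan A: Plan A, 10–7.
Measure 4 vs Option IV: 3 for Measure 4, 14 for Option IV — Option IV by 14–3.
Measure 4 beats no one; loses to Plan F, Measure 3, Plan A, Option IV — 0 pairwise wins.

0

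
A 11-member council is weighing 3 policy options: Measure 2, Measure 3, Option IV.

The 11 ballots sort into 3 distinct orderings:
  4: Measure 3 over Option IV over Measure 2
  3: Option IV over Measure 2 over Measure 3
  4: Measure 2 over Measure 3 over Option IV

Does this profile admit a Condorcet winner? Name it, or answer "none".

none

Check each pair by majority over 11 ballots:
Measure 2 vs Measure 3: 7 to 4, Measure 2.
Measure 2 vs Option IV: 4 to 7, Option IV.
Measure 3–Option IV: Measure 3 8–3.
No option is unbeaten: Measure 2 loses to Option IV; Measure 3 loses to Measure 2; Option IV loses to Measure 3. In particular Measure 2 → Measure 3 → Option IV → Measure 2 is a majority cycle — no Condorcet winner exists.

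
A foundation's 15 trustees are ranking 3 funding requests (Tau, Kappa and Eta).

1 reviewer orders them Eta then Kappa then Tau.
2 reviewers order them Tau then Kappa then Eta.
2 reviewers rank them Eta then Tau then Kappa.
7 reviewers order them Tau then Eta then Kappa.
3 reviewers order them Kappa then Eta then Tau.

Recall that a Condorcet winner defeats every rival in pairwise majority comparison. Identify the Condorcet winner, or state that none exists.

Pairwise majorities:
Tau vs Kappa: Tau wins 11–4.
Tau–Eta: Tau 9–6.
Kappa–Eta: Eta 10–5.
Only Tau has no losses; Tau is the Condorcet winner.

Tau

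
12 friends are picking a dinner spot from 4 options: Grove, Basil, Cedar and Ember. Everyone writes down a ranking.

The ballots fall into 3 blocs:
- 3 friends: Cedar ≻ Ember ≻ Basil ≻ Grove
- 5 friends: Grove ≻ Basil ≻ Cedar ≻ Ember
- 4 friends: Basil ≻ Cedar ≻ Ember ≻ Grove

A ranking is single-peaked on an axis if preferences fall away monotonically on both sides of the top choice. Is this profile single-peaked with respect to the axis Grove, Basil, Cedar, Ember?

yes

Axis positions: Grove=1, Basil=2, Cedar=3, Ember=4.
Bloc 1 (peak Cedar at position 3): ranking walks positions 3-4-2-1, expanding outward from the peak — single-peaked.
Bloc 2 (peak Grove at position 1): ranking walks positions 1-2-3-4, expanding outward from the peak — single-peaked.
Bloc 3 (peak Basil at position 2): ranking walks positions 2-3-4-1, expanding outward from the peak — single-peaked.
Every ranking is single-peaked on this axis.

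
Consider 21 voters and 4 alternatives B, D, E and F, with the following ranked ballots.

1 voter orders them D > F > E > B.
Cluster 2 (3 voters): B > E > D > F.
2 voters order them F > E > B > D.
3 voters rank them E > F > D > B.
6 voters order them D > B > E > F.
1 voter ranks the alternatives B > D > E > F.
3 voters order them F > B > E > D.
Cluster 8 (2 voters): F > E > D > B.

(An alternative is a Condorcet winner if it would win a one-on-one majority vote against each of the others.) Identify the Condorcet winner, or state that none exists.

Pairwise majorities:
B vs D: B preferred on 3+2+1+3 = 9 ballots; D wins 12–9.
B vs E: B wins 13–8.
B vs F: B is ranked higher on 3+6+1 = 10 ballots, F on 11. F wins 11–10.
D–E: E 13–8.
D vs F: D, 11–10.
E vs F: 13 to 8, E.
No alternative is unbeaten: B loses to D; D loses to E; E loses to B; F loses to D. In particular B → E → D → B is a majority cycle — no Condorcet winner exists.

none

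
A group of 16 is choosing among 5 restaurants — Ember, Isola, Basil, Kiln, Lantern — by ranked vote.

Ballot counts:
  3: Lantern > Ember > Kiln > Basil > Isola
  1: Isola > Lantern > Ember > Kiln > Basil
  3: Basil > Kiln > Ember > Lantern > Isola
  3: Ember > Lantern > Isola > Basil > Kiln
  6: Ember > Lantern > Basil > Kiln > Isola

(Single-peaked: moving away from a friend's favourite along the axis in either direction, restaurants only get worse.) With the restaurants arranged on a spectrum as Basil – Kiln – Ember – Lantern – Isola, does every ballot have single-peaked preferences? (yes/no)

Axis positions: Basil=1, Kiln=2, Ember=3, Lantern=4, Isola=5.
Cluster 1 (peak Lantern at position 4): ranking walks positions 4-3-2-1-5, expanding outward from the peak — single-peaked.
Cluster 2 (peak Isola at position 5): ranking walks positions 5-4-3-2-1, expanding outward from the peak — single-peaked.
Cluster 3 (peak Basil at position 1): ranking walks positions 1-2-3-4-5, expanding outward from the peak — single-peaked.
Cluster 4: ranking walks positions 3-4-5-1-2; Basil is ranked above Kiln even though Kiln lies between Basil and the peak Ember on the axis — preferences dip and rise again. Not single-peaked.
Cluster 5: ranking walks positions 3-4-1-2-5; Basil is ranked above Kiln even though Kiln lies between Basil and the peak Ember on the axis — preferences dip and rise again. Not single-peaked.
Cluster 4 violates single-peakedness, so the profile is not single-peaked on this axis.

no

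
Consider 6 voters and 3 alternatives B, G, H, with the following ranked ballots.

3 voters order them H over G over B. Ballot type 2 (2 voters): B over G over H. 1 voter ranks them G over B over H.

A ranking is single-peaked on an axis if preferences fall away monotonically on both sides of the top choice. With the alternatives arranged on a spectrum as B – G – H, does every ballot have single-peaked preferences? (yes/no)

Axis positions: B=1, G=2, H=3.
Ballot type 1 (peak H at position 3): ranking walks positions 3-2-1, expanding outward from the peak — single-peaked.
Ballot type 2 (peak B at position 1): ranking walks positions 1-2-3, expanding outward from the peak — single-peaked.
Ballot type 3 (peak G at position 2): ranking walks positions 2-1-3, expanding outward from the peak — single-peaked.
Every ranking is single-peaked on this axis.

yes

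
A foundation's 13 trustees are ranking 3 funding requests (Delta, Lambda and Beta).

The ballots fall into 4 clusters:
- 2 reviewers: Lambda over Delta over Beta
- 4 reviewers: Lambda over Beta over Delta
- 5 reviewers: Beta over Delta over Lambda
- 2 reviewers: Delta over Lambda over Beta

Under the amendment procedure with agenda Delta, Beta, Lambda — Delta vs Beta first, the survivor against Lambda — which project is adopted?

Round 1: Delta vs Beta — 4–9, Beta advances.
Round 2: Beta vs Lambda — 5–8, Lambda advances.
Lambda survives the agenda.

Lambda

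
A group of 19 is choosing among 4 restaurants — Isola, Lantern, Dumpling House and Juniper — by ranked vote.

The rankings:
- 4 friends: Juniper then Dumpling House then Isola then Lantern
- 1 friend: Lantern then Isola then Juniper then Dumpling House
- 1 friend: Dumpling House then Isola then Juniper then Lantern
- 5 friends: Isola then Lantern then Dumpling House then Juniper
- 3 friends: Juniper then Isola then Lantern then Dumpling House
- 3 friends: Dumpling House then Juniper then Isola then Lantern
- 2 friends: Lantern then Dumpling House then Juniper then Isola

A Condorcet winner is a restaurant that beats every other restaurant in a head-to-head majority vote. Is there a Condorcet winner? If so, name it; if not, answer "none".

none

Check each pair by majority over 19 ballots:
Isola vs Lantern: 4+1+5+3+3 = 16 for Isola, 3 for Lantern — Isola by 16–3.
Isola vs Dumpling House: Dumpling House wins 10–9.
Isola–Juniper: Juniper 12–7.
Lantern vs Dumpling House: Lantern wins 11–8.
Lantern vs Juniper: Juniper wins 11–8.
Dumpling House–Juniper: Dumpling House 11–8.
Each restaurant drops at least one matchup (Isola loses to Dumpling House; Lantern loses to Isola; Dumpling House loses to Lantern; Juniper loses to Dumpling House); the cycle Isola → Lantern → Dumpling House → Isola rules out a Condorcet winner.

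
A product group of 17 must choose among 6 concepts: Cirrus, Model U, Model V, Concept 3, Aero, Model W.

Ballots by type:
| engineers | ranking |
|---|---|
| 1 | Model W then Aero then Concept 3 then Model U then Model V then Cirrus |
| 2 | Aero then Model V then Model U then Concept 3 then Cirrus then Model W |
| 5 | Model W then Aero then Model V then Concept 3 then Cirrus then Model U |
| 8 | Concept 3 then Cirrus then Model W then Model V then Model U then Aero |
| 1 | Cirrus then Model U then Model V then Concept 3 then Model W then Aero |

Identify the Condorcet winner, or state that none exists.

Head-to-head results (17 engineers):
Cirrus vs Model U: Cirrus preferred on 5+8+1 = 14 ballots; Cirrus wins 14–3.
Cirrus vs Model V: Cirrus preferred on 8+1 = 9 ballots; Cirrus wins 9–8.
Cirrus vs Concept 3: 1 to 16, Concept 3.
Cirrus vs Aero: Cirrus, 9–8.
Cirrus vs Model W: Cirrus wins 11–6.
Model U vs Model V: Model U is ranked higher on 1+1 = 2 ballots, Model V on 15. Model V wins 15–2.
Model U vs Concept 3: Concept 3, 14–3.
Model U vs Aero: 8+1 = 9 for Model U, 8 for Aero — Model U by 9–8.
Model U vs Model W: 2+1 = 3 for Model U, 14 for Model W — Model W by 14–3.
Model V vs Concept 3: Concept 3 wins 9–8.
Model V–Aero: Model V 9–8.
Model V vs Model W: Model W, 14–3.
Concept 3 vs Aero: 8+1 = 9 for Concept 3, 8 for Aero — Concept 3 by 9–8.
Concept 3 vs Model W: Concept 3 is ranked higher on 2+8+1 = 11 ballots, Model W on 6. Concept 3 wins 11–6.
Aero vs Model W: Model W, 15–2.
Only Concept 3 has no losses; Concept 3 is the Condorcet winner.

Concept 3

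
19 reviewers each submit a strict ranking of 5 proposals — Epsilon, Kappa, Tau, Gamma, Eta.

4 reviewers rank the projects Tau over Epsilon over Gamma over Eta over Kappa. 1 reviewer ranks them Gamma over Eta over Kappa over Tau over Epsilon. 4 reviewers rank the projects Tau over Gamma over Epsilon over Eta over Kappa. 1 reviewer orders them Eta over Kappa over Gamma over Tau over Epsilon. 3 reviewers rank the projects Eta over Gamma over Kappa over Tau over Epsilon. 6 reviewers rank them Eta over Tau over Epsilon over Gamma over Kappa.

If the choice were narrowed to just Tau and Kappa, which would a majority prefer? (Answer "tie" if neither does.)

Ballots ranking Tau above Kappa: 4 + 4 + 6 = 14.
Ballots ranking Kappa above Tau: 19 − 14 = 5.
Tau wins the head-to-head 14–5.

Tau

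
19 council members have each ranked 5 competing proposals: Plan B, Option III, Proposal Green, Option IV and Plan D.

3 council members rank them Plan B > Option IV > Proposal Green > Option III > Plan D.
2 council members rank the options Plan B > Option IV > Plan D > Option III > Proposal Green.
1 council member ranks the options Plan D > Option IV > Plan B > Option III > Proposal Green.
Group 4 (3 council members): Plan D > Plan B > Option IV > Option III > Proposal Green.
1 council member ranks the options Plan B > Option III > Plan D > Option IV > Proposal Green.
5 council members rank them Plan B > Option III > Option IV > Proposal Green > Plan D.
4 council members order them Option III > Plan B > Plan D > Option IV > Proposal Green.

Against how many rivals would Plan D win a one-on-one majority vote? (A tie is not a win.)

Plan D against each rival (19 council members):
Plan D vs Plan B: 4 to 15, Plan B.
Plan D–Option III: Option III 13–6.
Plan D vs Proposal Green: Plan D is ranked higher on 2+1+3+1+4 = 11 ballots, Proposal Green on 8. Plan D wins 11–8.
Plan D vs Option IV: Option IV, 10–9.
Plan D beats Proposal Green; loses to Plan B, Option III, Option IV — 1 pairwise win.

1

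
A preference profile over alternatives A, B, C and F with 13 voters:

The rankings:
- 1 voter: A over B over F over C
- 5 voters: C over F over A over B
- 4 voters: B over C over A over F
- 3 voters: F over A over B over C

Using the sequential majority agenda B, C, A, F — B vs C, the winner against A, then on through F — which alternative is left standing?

Round 1: B vs C — 8–5, B advances.
Round 2: B vs A — 4–9, A advances.
Round 3: A vs F — 5–8, F advances.
F survives the agenda.

F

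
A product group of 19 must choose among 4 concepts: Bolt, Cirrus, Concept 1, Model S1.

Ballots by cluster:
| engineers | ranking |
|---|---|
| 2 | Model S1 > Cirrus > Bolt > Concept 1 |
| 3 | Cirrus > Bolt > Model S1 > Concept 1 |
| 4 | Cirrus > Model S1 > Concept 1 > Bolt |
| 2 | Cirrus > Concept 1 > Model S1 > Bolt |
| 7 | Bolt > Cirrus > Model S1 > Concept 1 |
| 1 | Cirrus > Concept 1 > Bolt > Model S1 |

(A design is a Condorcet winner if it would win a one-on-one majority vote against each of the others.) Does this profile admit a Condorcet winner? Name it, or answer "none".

Cirrus

Pairwise majorities:
Bolt vs Cirrus: Bolt preferred on 7 ballots; Cirrus wins 12–7.
Bolt vs Concept 1: 12 to 7, Bolt.
Bolt vs Model S1: 3+7+1 = 11 for Bolt, 8 for Model S1 — Bolt by 11–8.
Cirrus vs Concept 1: 2+3+4+2+7+1 = 19 for Cirrus, 0 for Concept 1 — Cirrus by 19–0.
Cirrus vs Model S1: 17 to 2, Cirrus.
Concept 1 vs Model S1: 3 to 16, Model S1.
Cirrus wins every pairwise contest, so Cirrus is the Condorcet winner.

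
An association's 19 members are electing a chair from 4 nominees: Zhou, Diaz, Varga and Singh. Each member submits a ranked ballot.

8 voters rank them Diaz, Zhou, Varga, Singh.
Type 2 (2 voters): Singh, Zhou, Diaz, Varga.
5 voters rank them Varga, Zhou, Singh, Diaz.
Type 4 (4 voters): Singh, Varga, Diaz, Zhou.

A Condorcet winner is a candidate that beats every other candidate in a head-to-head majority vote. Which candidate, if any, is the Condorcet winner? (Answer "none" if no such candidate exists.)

none

Head-to-head results (19 voters):
Zhou vs Diaz: Zhou preferred on 2+5 = 7 ballots; Diaz wins 12–7.
Zhou vs Varga: 10 to 9, Zhou.
Zhou vs Singh: Zhou preferred on 8+5 = 13 ballots; Zhou wins 13–6.
Diaz vs Varga: Diaz is ranked higher on 8+2 = 10 ballots, Varga on 9. Diaz wins 10–9.
Diaz vs Singh: 8 to 11, Singh.
Varga vs Singh: 13 to 6, Varga.
Every candidate loses at least once (Zhou loses to Diaz; Diaz loses to Singh; Varga loses to Zhou; Singh loses to Zhou). The majority relation contains the cycle Zhou → Singh → Diaz → Zhou, so there is no Condorcet winner.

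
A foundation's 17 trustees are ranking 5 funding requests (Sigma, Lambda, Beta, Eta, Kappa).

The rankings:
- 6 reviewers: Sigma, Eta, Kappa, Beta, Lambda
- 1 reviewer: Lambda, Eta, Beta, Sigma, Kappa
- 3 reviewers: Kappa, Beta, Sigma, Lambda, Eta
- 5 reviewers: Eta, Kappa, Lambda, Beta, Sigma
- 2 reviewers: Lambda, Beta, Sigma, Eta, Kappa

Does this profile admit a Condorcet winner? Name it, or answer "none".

Check each pair by majority over 17 ballots:
Sigma vs Lambda: 6+3 = 9 for Sigma, 8 for Lambda — Sigma by 9–8.
Sigma vs Beta: Sigma preferred on 6 ballots; Beta wins 11–6.
Sigma vs Eta: Sigma preferred on 6+3+2 = 11 ballots; Sigma wins 11–6.
Sigma vs Kappa: Sigma is ranked higher on 6+1+2 = 9 ballots, Kappa on 8. Sigma wins 9–8.
Lambda vs Beta: 1+5+2 = 8 for Lambda, 9 for Beta — Beta by 9–8.
Lambda vs Eta: Lambda is ranked higher on 1+3+2 = 6 ballots, Eta on 11. Eta wins 11–6.
Lambda vs Kappa: Lambda preferred on 1+2 = 3 ballots; Kappa wins 14–3.
Beta vs Eta: Beta is ranked higher on 3+2 = 5 ballots, Eta on 12. Eta wins 12–5.
Beta vs Kappa: 1+2 = 3 for Beta, 14 for Kappa — Kappa by 14–3.
Eta vs Kappa: 6+1+5+2 = 14 for Eta, 3 for Kappa — Eta by 14–3.
Every project loses at least once (Sigma loses to Beta; Lambda loses to Sigma; Beta loses to Eta; Eta loses to Sigma; Kappa loses to Sigma). The majority relation contains the cycle Sigma beats Eta beats Beta beats Sigma, so there is no Condorcet winner.

none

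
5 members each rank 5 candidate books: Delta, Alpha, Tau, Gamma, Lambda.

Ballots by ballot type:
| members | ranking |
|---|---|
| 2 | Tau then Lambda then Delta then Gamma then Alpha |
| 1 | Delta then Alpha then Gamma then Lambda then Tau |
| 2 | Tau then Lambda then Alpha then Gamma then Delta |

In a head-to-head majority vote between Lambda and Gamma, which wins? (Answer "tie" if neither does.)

Ballots ranking Lambda above Gamma: 2 + 2 = 4.
Ballots ranking Gamma above Lambda: 5 − 4 = 1.
Lambda wins the head-to-head 4–1.

Lambda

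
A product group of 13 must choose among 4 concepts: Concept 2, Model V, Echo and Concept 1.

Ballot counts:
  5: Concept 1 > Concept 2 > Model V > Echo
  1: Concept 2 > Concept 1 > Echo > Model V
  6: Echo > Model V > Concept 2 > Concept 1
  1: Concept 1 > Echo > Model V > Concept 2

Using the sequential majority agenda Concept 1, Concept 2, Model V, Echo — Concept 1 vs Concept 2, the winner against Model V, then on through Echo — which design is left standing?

Round 1: Concept 1 vs Concept 2 — 6–7, Concept 2 advances.
Round 2: Concept 2 vs Model V — 6–7, Model V advances.
Round 3: Model V vs Echo — 5–8, Echo advances.
Echo survives the agenda.

Echo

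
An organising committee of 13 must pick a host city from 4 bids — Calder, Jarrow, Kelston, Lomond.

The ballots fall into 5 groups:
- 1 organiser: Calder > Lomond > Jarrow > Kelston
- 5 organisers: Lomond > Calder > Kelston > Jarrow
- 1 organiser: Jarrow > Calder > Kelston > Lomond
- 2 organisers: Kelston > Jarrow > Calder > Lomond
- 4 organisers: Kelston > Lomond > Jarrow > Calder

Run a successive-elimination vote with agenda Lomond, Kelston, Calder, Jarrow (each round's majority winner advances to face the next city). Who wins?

Jarrow

Round 1: Lomond vs Kelston — 6–7, Kelston advances.
Round 2: Kelston vs Calder — 6–7, Calder advances.
Round 3: Calder vs Jarrow — 6–7, Jarrow advances.
Jarrow survives the agenda.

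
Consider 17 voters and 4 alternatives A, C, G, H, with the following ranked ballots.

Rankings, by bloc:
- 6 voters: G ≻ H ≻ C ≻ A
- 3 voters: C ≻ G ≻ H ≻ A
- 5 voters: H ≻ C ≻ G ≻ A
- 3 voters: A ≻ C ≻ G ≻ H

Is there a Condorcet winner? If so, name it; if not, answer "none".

Pairwise majorities:
A vs C: C, 14–3.
A–G: G 14–3.
A vs H: H, 14–3.
C vs G: C, 11–6.
C vs H: H wins 11–6.
G vs H: G wins 12–5.
Each alternative drops at least one matchup (A loses to C; C loses to H; G loses to C; H loses to G); the cycle C > G > H > C rules out a Condorcet winner.

none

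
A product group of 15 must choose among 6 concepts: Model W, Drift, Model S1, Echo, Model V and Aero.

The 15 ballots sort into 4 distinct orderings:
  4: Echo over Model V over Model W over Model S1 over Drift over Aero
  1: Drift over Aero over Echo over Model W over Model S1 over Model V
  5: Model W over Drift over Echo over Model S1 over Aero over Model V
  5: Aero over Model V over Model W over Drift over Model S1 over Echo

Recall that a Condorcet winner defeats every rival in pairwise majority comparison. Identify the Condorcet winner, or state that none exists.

none

Pairwise majorities:
Model W vs Drift: Model W is ranked higher on 4+5+5 = 14 ballots, Drift on 1. Model W wins 14–1.
Model W vs Model S1: Model W preferred on 4+1+5+5 = 15 ballots; Model W wins 15–0.
Model W vs Echo: Model W is ranked higher on 5+5 = 10 ballots, Echo on 5. Model W wins 10–5.
Model W vs Model V: 6 to 9, Model V.
Model W vs Aero: 9 to 6, Model W.
Drift vs Model S1: 1+5+5 = 11 for Drift, 4 for Model S1 — Drift by 11–4.
Drift vs Echo: 1+5+5 = 11 for Drift, 4 for Echo — Drift by 11–4.
Drift vs Model V: 1+5 = 6 for Drift, 9 for Model V — Model V by 9–6.
Drift vs Aero: Drift preferred on 4+1+5 = 10 ballots; Drift wins 10–5.
Model S1 vs Echo: 5 for Model S1, 10 for Echo — Echo by 10–5.
Model S1 vs Model V: Model S1 is ranked higher on 1+5 = 6 ballots, Model V on 9. Model V wins 9–6.
Model S1 vs Aero: Model S1 preferred on 4+5 = 9 ballots; Model S1 wins 9–6.
Echo vs Model V: Echo is ranked higher on 4+1+5 = 10 ballots, Model V on 5. Echo wins 10–5.
Echo vs Aero: Echo is ranked higher on 4+5 = 9 ballots, Aero on 6. Echo wins 9–6.
Model V vs Aero: Model V is ranked higher on 4 ballots, Aero on 11. Aero wins 11–4.
Every design loses at least once (Model W loses to Model V; Drift loses to Model W; Model S1 loses to Model W; Echo loses to Model W; Model V loses to Echo; Aero loses to Model W). The majority relation contains the cycle Model W → Echo → Model V → Model W, so there is no Condorcet winner.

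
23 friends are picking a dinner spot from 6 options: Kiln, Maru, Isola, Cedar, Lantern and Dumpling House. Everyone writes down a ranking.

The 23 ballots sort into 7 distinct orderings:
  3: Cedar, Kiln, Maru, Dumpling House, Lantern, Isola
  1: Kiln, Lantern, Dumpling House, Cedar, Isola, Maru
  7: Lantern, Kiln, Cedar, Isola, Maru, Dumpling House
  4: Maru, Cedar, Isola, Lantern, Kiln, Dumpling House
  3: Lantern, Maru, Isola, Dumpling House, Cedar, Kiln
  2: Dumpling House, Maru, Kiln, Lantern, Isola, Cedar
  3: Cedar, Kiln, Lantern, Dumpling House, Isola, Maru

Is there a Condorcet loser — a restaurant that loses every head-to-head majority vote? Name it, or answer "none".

Dumpling House

Pairwise majorities:
Kiln vs Maru: 14 to 9, Kiln.
Kiln–Isola: Kiln 16–7.
Kiln vs Cedar: Kiln preferred on 1+7+2 = 10 ballots; Cedar wins 13–10.
Kiln vs Lantern: 9 to 14, Lantern.
Kiln vs Dumpling House: Kiln, 18–5.
Maru vs Isola: Maru preferred on 3+4+3+2 = 12 ballots; Maru wins 12–11.
Maru vs Cedar: Cedar, 14–9.
Maru vs Lantern: Maru is ranked higher on 3+4+2 = 9 ballots, Lantern on 14. Lantern wins 14–9.
Maru vs Dumpling House: Maru, 17–6.
Isola vs Cedar: Isola is ranked higher on 3+2 = 5 ballots, Cedar on 18. Cedar wins 18–5.
Isola vs Lantern: 4 to 19, Lantern.
Isola–Dumpling House: Isola 14–9.
Cedar vs Lantern: 10 to 13, Lantern.
Cedar–Dumpling House: Cedar 17–6.
Lantern vs Dumpling House: 18 to 5, Lantern.
Dumpling House is beaten in every head-to-head and is the Condorcet loser.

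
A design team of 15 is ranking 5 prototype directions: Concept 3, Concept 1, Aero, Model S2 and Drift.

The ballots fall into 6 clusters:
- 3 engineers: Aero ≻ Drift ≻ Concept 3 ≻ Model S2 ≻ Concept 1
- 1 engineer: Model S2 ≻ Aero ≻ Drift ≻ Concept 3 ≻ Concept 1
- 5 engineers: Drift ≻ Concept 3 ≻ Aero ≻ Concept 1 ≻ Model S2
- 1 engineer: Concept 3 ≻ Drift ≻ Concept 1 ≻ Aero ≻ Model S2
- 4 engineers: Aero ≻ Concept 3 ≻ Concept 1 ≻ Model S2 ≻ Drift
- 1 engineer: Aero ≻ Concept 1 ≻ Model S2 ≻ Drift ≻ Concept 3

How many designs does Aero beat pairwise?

Aero against each rival (15 engineers):
Aero vs Concept 3: 3+1+4+1 = 9 for Aero, 6 for Concept 3 — Aero by 9–6.
Aero vs Concept 1: Aero, 14–1.
Aero vs Model S2: Aero preferred on 3+5+1+4+1 = 14 ballots; Aero wins 14–1.
Aero vs Drift: 3+1+4+1 = 9 for Aero, 6 for Drift — Aero by 9–6.
Aero beats Concept 3, Concept 1, Model S2, Drift — 4 pairwise wins.

4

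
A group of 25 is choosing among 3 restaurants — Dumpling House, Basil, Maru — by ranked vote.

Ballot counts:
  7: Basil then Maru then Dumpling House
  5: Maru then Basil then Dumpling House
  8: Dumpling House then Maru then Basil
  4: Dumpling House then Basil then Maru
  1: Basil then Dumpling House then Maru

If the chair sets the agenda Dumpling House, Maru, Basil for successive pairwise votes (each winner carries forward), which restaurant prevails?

Basil

Round 1: Dumpling House vs Maru — 13–12, Dumpling House advances.
Round 2: Dumpling House vs Basil — 12–13, Basil advances.
Basil survives the agenda.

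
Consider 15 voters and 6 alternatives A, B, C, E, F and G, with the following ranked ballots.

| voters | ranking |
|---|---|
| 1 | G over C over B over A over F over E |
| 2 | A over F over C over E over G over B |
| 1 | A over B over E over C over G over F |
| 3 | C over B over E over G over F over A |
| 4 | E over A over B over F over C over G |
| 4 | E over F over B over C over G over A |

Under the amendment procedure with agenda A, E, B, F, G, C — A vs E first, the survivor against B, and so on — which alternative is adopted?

Round 1: A vs E — 4–11, E advances.
Round 2: E vs B — 10–5, E advances.
Round 3: E vs F — 12–3, E advances.
Round 4: E vs G — 14–1, E advances.
Round 5: E vs C — 9–6, E advances.
E survives the agenda.

E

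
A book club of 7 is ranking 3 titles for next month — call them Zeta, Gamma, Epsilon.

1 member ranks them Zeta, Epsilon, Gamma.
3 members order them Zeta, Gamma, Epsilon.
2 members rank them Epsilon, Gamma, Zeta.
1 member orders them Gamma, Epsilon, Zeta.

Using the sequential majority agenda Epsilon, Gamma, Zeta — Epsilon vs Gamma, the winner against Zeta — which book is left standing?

Zeta

Round 1: Epsilon vs Gamma — 3–4, Gamma advances.
Round 2: Gamma vs Zeta — 3–4, Zeta advances.
Zeta survives the agenda.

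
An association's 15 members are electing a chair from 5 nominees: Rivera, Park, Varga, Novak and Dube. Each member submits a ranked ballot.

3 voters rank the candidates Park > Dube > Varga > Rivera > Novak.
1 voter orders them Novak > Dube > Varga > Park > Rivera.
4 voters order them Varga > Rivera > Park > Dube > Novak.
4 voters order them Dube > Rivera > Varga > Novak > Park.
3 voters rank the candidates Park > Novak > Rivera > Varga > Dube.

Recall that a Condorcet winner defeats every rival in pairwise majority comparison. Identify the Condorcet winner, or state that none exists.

Pairwise majorities:
Rivera vs Park: Rivera wins 8–7.
Rivera–Varga: Varga 8–7.
Rivera vs Novak: Rivera wins 11–4.
Rivera vs Dube: Dube wins 8–7.
Park vs Varga: Varga wins 9–6.
Park vs Novak: Park, 10–5.
Park–Dube: Park 10–5.
Varga–Novak: Varga 11–4.
Varga vs Dube: Dube, 8–7.
Novak vs Dube: Dube wins 11–4.
Each candidate drops at least one matchup (Rivera loses to Varga; Park loses to Rivera; Varga loses to Dube; Novak loses to Rivera; Dube loses to Park); the cycle Rivera → Park → Dube → Rivera rules out a Condorcet winner.

none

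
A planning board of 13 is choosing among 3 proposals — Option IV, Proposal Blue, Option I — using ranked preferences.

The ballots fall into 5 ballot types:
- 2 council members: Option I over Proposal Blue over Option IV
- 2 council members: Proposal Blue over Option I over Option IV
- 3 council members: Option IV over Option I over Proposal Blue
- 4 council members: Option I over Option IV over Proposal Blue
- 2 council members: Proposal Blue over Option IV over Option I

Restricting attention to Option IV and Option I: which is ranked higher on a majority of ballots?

Ballots ranking Option IV above Option I: 3 + 2 = 5.
Ballots ranking Option I above Option IV: 13 − 5 = 8.
Option I wins the head-to-head 8–5.

Option I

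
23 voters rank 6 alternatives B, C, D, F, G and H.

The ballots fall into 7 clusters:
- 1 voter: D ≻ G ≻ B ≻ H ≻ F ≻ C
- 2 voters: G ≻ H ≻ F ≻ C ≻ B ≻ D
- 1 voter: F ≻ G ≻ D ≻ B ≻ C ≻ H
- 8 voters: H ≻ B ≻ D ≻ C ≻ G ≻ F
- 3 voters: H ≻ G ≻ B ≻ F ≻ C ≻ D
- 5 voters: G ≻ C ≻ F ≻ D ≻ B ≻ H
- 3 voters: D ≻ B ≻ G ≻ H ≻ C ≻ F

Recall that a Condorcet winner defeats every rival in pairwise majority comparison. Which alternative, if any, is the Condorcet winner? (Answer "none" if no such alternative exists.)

none

Pairwise majorities:
B vs C: B, 16–7.
B vs D: B, 13–10.
B–F: B 15–8.
B vs G: G wins 12–11.
B vs H: B preferred on 1+1+5+3 = 10 ballots; H wins 13–10.
C–D: D 13–10.
C vs F: C, 16–7.
C vs G: C preferred on 8 ballots; G wins 15–8.
C vs H: C preferred on 1+5 = 6 ballots; H wins 17–6.
D vs F: D, 12–11.
D vs G: D wins 12–11.
D vs H: H, 13–10.
F vs G: F is ranked higher on 1 ballot, G on 22. G wins 22–1.
F vs H: F preferred on 1+5 = 6 ballots; H wins 17–6.
G–H: G 12–11.
No alternative is unbeaten: B loses to G; C loses to B; D loses to B; F loses to B; G loses to D; H loses to G. In particular B → D → G → B is a majority cycle — no Condorcet winner exists.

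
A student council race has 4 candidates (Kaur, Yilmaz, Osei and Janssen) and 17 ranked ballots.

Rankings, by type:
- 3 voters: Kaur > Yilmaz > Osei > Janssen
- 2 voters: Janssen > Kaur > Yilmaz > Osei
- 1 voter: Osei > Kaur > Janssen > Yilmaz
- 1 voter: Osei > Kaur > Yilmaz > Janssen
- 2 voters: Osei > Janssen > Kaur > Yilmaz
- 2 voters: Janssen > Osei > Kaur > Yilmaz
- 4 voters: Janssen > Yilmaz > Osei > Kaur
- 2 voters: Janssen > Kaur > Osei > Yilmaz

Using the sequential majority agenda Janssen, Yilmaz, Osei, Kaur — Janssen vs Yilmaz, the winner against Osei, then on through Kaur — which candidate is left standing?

Janssen

Round 1: Janssen vs Yilmaz — 13–4, Janssen advances.
Round 2: Janssen vs Osei — 10–7, Janssen advances.
Round 3: Janssen vs Kaur — 12–5, Janssen advances.
Janssen survives the agenda.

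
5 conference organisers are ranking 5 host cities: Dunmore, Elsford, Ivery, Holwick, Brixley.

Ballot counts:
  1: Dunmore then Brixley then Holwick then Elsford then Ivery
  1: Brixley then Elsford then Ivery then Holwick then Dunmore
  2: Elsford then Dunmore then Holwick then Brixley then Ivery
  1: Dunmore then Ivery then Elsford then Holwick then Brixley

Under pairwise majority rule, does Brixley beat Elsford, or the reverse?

Ballots ranking Brixley above Elsford: 1 + 1 = 2.
Ballots ranking Elsford above Brixley: 5 − 2 = 3.
Elsford wins the head-to-head 3–2.

Elsford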